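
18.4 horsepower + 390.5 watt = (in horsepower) 18.92. Check: 1 horsepower = 745.69987 W, so 18.4 horsepower = 18.4 * 745.69987 = 13720.878 W. 390.5 watt = 390.5 W. Sum: 13720.878 + 390.5 = 14111.378 W. 1 horsepower = 745.69987 W, so 14111.378 W = 14111.378 / 745.69987 = 18.923669 horsepower ≈ 18.92 horsepower (4 s.f.).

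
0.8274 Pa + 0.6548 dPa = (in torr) 0.8274 Pa is already in Pa. 1 dPa = 0.1 Pa, so 0.6548 dPa = 0.6548 * 0.1 = 0.06548 Pa. Sum: 0.8274 + 0.06548 = 0.89288 Pa. 1 torr = 133.32237 Pa, so 0.89288 Pa = 0.89288 / 133.32237 = 0.0066971508 torr ≈ 0.006697 torr (4 s.f.). Final answer: 0.006697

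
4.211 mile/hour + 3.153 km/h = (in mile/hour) 6.17. Check: 1 mile/hour = 0.44704 m/s, so 4.211 mile/hour = 4.211 * 0.44704 = 1.8824854 m/s. 1 km/h = 0.27777778 m/s, so 3.153 km/h = 3.153 * 0.27777778 = 0.87583333 m/s. Sum: 1.8824854 + 0.87583333 = 2.7583188 m/s. 1 mile/hour = 0.44704 m/s, so 2.7583188 m/s = 2.7583188 / 0.44704 = 6.1701834 mile/hour ≈ 6.17 mile/hour (4 s.f.).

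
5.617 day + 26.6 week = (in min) 2.762e+05. Check: 1 day = 86400 s, so 5.617 day = 5.617 * 86400 = 485308.8 s. 1 week = 604800 s, so 26.6 week = 26.6 * 604800 = 16087680 s. Sum: 485308.8 + 16087680 = 16572989 s. 1 min = 60 s, so 16572989 s = 16572989 / 60 = 276216.48 min ≈ 2.762e+05 min (4 s.f.).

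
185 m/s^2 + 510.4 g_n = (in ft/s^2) 1.703e+04. Check: 185 m/s^2 is already in m/s^2. 1 g_n = 9.80665 m/s^2, so 510.4 g_n = 510.4 * 9.80665 = 5005.3142 m/s^2. Sum: 185 + 5005.3142 = 5190.3142 m/s^2. 1 ft/s^2 = 0.3048 m/s^2, so 5190.3142 m/s^2 = 5190.3142 / 0.3048 = 17028.59 ft/s^2 ≈ 1.703e+04 ft/s^2 (4 s.f.).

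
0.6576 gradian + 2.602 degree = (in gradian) 3.549. Check: 1 gradian = 0.015707963 rad, so 0.6576 gradian = 0.6576 * 0.015707963 = 0.010329557 rad. 1 degree = 0.017453293 rad, so 2.602 degree = 2.602 * 0.017453293 = 0.045413467 rad. Sum: 0.010329557 + 0.045413467 = 0.055743024 rad. 1 gradian = 0.015707963 rad, so 0.055743024 rad = 0.055743024 / 0.015707963 = 3.5487111 gradian ≈ 3.549 gradian (4 s.f.).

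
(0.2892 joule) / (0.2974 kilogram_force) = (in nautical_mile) 0.2892 joule = 0.2892 J. 1 kilogram_force = 9.80665 N, so 0.2974 kilogram_force = 0.2974 * 9.80665 = 2.9164977 N. Combine: 0.2892 J / 2.9164977 N = 0.09916003 m. 1 nautical_mile = 1852 m, so 0.09916003 m = 0.09916003 / 1852 = 5.3542133e-05 nautical_mile ≈ 5.354e-05 nautical_mile (4 s.f.). Final answer: 5.354e-05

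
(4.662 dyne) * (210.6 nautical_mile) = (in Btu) 0.01723. Check: 1 dyne = 1e-05 N, so 4.662 dyne = 4.662 * 1e-05 = 4.662e-05 N. 1 nautical_mile = 1852 m, so 210.6 nautical_mile = 210.6 * 1852 = 390031.2 m. Combine: 4.662e-05 N * 390031.2 m = 18.183255 J. 1 Btu = 1055.0559 J, so 18.183255 J = 18.183255 / 1055.0559 = 0.0172344 Btu ≈ 0.01723 Btu (4 s.f.).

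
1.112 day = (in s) 9.608e+04. Check: 1 day = 86400 s, so 1.112 day = 1.112 * 86400 = 96076.8 s. Result: 96076.8 s ≈ 9.608e+04 s (4 s.f.).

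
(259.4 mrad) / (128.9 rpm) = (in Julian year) 1 mrad = 0.001 rad, so 259.4 mrad = 259.4 * 0.001 = 0.2594 rad. 1 rpm = 0.10471976 rad/s, so 128.9 rpm = 128.9 * 0.10471976 = 13.498376 rad/s. Combine: 0.2594 rad / 13.498376 rad/s = 0.019217126 s. 1 Julian year = 31557600 s, so 0.019217126 s = 0.019217126 / 31557600 = 6.0895397e-10 Julian year ≈ 6.09e-10 Julian year (4 s.f.). Final answer: 6.09e-10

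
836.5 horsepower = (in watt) 6.238e+05. Check: 1 horsepower = 745.69987 W, so 836.5 horsepower = 836.5 * 745.69987 = 623777.94 W. 623777.94 W = 623777.94 watt ≈ 6.238e+05 watt (4 s.f.).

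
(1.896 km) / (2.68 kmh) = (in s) 2547. Check: 1 km = 1000 m, so 1.896 km = 1.896 * 1000 = 1896 m. 1 kmh = 0.27777778 m/s, so 2.68 kmh = 2.68 * 0.27777778 = 0.74444444 m/s. Combine: 1896 m / 0.74444444 m/s = 2546.8657 s. Result: 2546.8657 s ≈ 2547 s (4 s.f.).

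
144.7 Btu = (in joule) 1 Btu = 1055.0559 J, so 144.7 Btu = 144.7 * 1055.0559 = 152666.58 J. 152666.58 J = 152666.58 joule ≈ 1.527e+05 joule (4 s.f.). Final answer: 1.527e+05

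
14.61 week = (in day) 102.3. Check: 1 week = 604800 s, so 14.61 week = 14.61 * 604800 = 8836128 s. 1 day = 86400 s, so 8836128 s = 8836128 / 86400 = 102.27 day ≈ 102.3 day (4 s.f.).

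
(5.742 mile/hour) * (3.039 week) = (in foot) 1.548e+07. Check: 1 mile/hour = 0.44704 m/s, so 5.742 mile/hour = 5.742 * 0.44704 = 2.5669037 m/s. 1 week = 604800 s, so 3.039 week = 3.039 * 604800 = 1837987.2 s. Combine: 2.5669037 m/s * 1837987.2 s = 4717936.1 m. 1 foot = 0.3048 m, so 4717936.1 m = 4717936.1 / 0.3048 = 15478793 foot ≈ 1.548e+07 foot (4 s.f.).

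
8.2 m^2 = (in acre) 0.002026. Check: 1 acre = 4046.8564 m^2, so 8.2 m^2 = 8.2 / 4046.8564 = 0.0020262641 acre ≈ 0.002026 acre (4 s.f.).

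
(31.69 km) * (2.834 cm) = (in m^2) 898.1. Check: 1 km = 1000 m, so 31.69 km = 31.69 * 1000 = 31690 m. 1 cm = 0.01 m, so 2.834 cm = 2.834 * 0.01 = 0.02834 m. Combine: 31690 m * 0.02834 m = 898.0946 m^2. Result: 898.0946 m^2 ≈ 898.1 m^2 (4 s.f.).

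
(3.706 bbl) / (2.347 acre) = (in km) 6.204e-08. Check: 1 bbl = 0.15898729 m^3, so 3.706 bbl = 3.706 * 0.15898729 = 0.58920692 m^3. 1 acre = 4046.8564 m^2, so 2.347 acre = 2.347 * 4046.8564 = 9497.972 m^2. Combine: 0.58920692 m^3 / 9497.972 m^2 = 6.2035023e-05 m. 1 km = 1000 m, so 6.2035023e-05 m = 6.2035023e-05 / 1000 = 6.2035023e-08 km ≈ 6.204e-08 km (4 s.f.).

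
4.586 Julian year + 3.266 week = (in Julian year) 4.649. Check: 1 Julian year = 31557600 s, so 4.586 Julian year = 4.586 * 31557600 = 1.4472315e+08 s. 1 week = 604800 s, so 3.266 week = 3.266 * 604800 = 1975276.8 s. Sum: 1.4472315e+08 + 1975276.8 = 1.4669843e+08 s. 1 Julian year = 31557600 s, so 1.4669843e+08 s = 1.4669843e+08 / 31557600 = 4.6485927 Julian year ≈ 4.649 Julian year (4 s.f.).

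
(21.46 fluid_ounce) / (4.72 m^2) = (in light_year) 1 fluid_ounce = 2.957353e-05 m^3, so 21.46 fluid_ounce = 21.46 * 2.957353e-05 = 0.00063464794 m^3. 4.72 m^2 is already in m^2. Combine: 0.00063464794 m^3 / 4.72 m^2 = 0.00013445931 m. 1 light_year = 9.4607305e+15 m, so 0.00013445931 m = 0.00013445931 / 9.4607305e+15 = 1.421236e-20 light_year ≈ 1.421e-20 light_year (4 s.f.). Final answer: 1.421e-20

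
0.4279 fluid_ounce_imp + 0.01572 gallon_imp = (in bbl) 0.000526. Check: 1 fluid_ounce_imp = 2.8413063e-05 m^3, so 0.4279 fluid_ounce_imp = 0.4279 * 2.8413063e-05 = 1.2157949e-05 m^3. 1 gallon_imp = 0.00454609 m^3, so 0.01572 gallon_imp = 0.01572 * 0.00454609 = 7.1464535e-05 m^3. Sum: 1.2157949e-05 + 7.1464535e-05 = 8.3622484e-05 m^3. 1 bbl = 0.15898729 m^3, so 8.3622484e-05 m^3 = 8.3622484e-05 / 0.15898729 = 0.0005259696 bbl ≈ 0.000526 bbl (4 s.f.).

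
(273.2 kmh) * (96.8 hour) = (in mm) 2.645e+10. Check: 1 kmh = 0.27777778 m/s, so 273.2 kmh = 273.2 * 0.27777778 = 75.888889 m/s. 1 hour = 3600 s, so 96.8 hour = 96.8 * 3600 = 348480 s. Combine: 75.888889 m/s * 348480 s = 26445760 m. 1 mm = 0.001 m, so 26445760 m = 26445760 / 0.001 = 2.644576e+10 mm ≈ 2.645e+10 mm (4 s.f.).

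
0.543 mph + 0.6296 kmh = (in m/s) 0.4176. Check: 1 mph = 0.44704 m/s, so 0.543 mph = 0.543 * 0.44704 = 0.24274272 m/s. 1 kmh = 0.27777778 m/s, so 0.6296 kmh = 0.6296 * 0.27777778 = 0.17488889 m/s. Sum: 0.24274272 + 0.17488889 = 0.41763161 m/s. Result: 0.41763161 m/s ≈ 0.4176 m/s (4 s.f.).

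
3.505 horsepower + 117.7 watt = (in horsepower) 3.663. Check: 1 horsepower = 745.69987 W, so 3.505 horsepower = 3.505 * 745.69987 = 2613.678 W. 117.7 watt = 117.7 W. Sum: 2613.678 + 117.7 = 2731.378 W. 1 horsepower = 745.69987 W, so 2731.378 W = 2731.378 / 745.69987 = 3.6628383 horsepower ≈ 3.663 horsepower (4 s.f.).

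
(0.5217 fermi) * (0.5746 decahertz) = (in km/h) 1.079e-14. Check: 1 fermi = 1e-15 m, so 0.5217 fermi = 0.5217 * 1e-15 = 5.217e-16 m. 1 decahertz = 10 Hz, so 0.5746 decahertz = 0.5746 * 10 = 5.746 Hz. Combine: 5.217e-16 m * 5.746 Hz = 2.9976882e-15 m/s. 1 km/h = 0.27777778 m/s, so 2.9976882e-15 m/s = 2.9976882e-15 / 0.27777778 = 1.0791678e-14 km/h ≈ 1.079e-14 km/h (4 s.f.).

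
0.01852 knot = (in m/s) 0.009528. Check: 1 knot = 0.51444444 m/s, so 0.01852 knot = 0.01852 * 0.51444444 = 0.0095275111 m/s. Result: 0.0095275111 m/s ≈ 0.009528 m/s (4 s.f.).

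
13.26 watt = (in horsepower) 0.01778. Check: 13.26 watt = 13.26 W. 1 horsepower = 745.69987 W, so 13.26 W = 13.26 / 745.69987 = 0.017781953 horsepower ≈ 0.01778 horsepower (4 s.f.).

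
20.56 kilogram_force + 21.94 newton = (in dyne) 1 kilogram_force = 9.80665 N, so 20.56 kilogram_force = 20.56 * 9.80665 = 201.62472 N. 21.94 newton = 21.94 N. Sum: 201.62472 + 21.94 = 223.56472 N. 1 dyne = 1e-05 N, so 223.56472 N = 223.56472 / 1e-05 = 22356472 dyne ≈ 2.236e+07 dyne (4 s.f.). Final answer: 2.236e+07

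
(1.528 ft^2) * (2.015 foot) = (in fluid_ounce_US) 1 ft^2 = 0.09290304 m^2, so 1.528 ft^2 = 1.528 * 0.09290304 = 0.14195585 m^2. 1 foot = 0.3048 m, so 2.015 foot = 2.015 * 0.3048 = 0.614172 m. Combine: 0.14195585 m^2 * 0.614172 m = 0.087185305 m^3. 1 fluid_ounce_US = 2.957353e-05 m^3, so 0.087185305 m^3 = 0.087185305 / 2.957353e-05 = 2948.0859 fluid_ounce_US ≈ 2948 fluid_ounce_US (4 s.f.). Final answer: 2948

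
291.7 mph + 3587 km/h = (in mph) 1 mph = 0.44704 m/s, so 291.7 mph = 291.7 * 0.44704 = 130.40157 m/s. 1 km/h = 0.27777778 m/s, so 3587 km/h = 3587 * 0.27777778 = 996.38889 m/s. Sum: 130.40157 + 996.38889 = 1126.7905 m/s. 1 mph = 0.44704 m/s, so 1126.7905 m/s = 1126.7905 / 0.44704 = 2520.5585 mph ≈ 2521 mph (4 s.f.). Final answer: 2521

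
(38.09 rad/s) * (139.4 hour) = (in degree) 1.095e+09. Check: 38.09 rad/s is already in rad/s. 1 hour = 3600 s, so 139.4 hour = 139.4 * 3600 = 501840 s. Combine: 38.09 rad/s * 501840 s = 19115086 rad. 1 degree = 0.017453293 rad, so 19115086 rad = 19115086 / 0.017453293 = 1.0952137e+09 degree ≈ 1.095e+09 degree (4 s.f.).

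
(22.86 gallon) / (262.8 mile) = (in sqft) 1 gallon = 0.0037854118 m^3, so 22.86 gallon = 22.86 * 0.0037854118 = 0.086534513 m^3. 1 mile = 1609.344 m, so 262.8 mile = 262.8 * 1609.344 = 422935.6 m. Combine: 0.086534513 m^3 / 422935.6 m = 2.0460447e-07 m^2. 1 sqft = 0.09290304 m^2, so 2.0460447e-07 m^2 = 2.0460447e-07 / 0.09290304 = 2.2023441e-06 sqft ≈ 2.202e-06 sqft (4 s.f.). Final answer: 2.202e-06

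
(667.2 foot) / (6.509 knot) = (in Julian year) 1 foot = 0.3048 m, so 667.2 foot = 667.2 * 0.3048 = 203.36256 m. 1 knot = 0.51444444 m/s, so 6.509 knot = 6.509 * 0.51444444 = 3.3485189 m/s. Combine: 203.36256 m / 3.3485189 m/s = 60.732093 s. 1 Julian year = 31557600 s, so 60.732093 s = 60.732093 / 31557600 = 1.9244839e-06 Julian year ≈ 1.924e-06 Julian year (4 s.f.). Final answer: 1.924e-06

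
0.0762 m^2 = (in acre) 1 acre = 4046.8564 m^2, so 0.0762 m^2 = 0.0762 / 4046.8564 = 1.882943e-05 acre ≈ 1.883e-05 acre (4 s.f.). Final answer: 1.883e-05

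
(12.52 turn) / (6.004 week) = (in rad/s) 2.166e-05. Check: 1 turn = 6.2831853 rad, so 12.52 turn = 12.52 * 6.2831853 = 78.66548 rad. 1 week = 604800 s, so 6.004 week = 6.004 * 604800 = 3631219.2 s. Combine: 78.66548 rad / 3631219.2 s = 2.1663655e-05 rad/s. Result: 2.1663655e-05 rad/s ≈ 2.166e-05 rad/s (4 s.f.).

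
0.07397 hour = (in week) 0.0004403. Check: 1 hour = 3600 s, so 0.07397 hour = 0.07397 * 3600 = 266.292 s. 1 week = 604800 s, so 266.292 s = 266.292 / 604800 = 0.00044029762 week ≈ 0.0004403 week (4 s.f.).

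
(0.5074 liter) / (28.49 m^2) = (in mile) 1.107e-08. Check: 1 liter = 0.001 m^3, so 0.5074 liter = 0.5074 * 0.001 = 0.0005074 m^3. 28.49 m^2 is already in m^2. Combine: 0.0005074 m^3 / 28.49 m^2 = 1.7809758e-05 m. 1 mile = 1609.344 m, so 1.7809758e-05 m = 1.7809758e-05 / 1609.344 = 1.106647e-08 mile ≈ 1.107e-08 mile (4 s.f.).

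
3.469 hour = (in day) 0.1445. Check: 1 hour = 3600 s, so 3.469 hour = 3.469 * 3600 = 12488.4 s. 1 day = 86400 s, so 12488.4 s = 12488.4 / 86400 = 0.14454167 day ≈ 0.1445 day (4 s.f.).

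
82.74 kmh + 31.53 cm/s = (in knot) 45.29. Check: 1 kmh = 0.27777778 m/s, so 82.74 kmh = 82.74 * 0.27777778 = 22.983333 m/s. 1 cm/s = 0.01 m/s, so 31.53 cm/s = 31.53 * 0.01 = 0.3153 m/s. Sum: 22.983333 + 0.3153 = 23.298633 m/s. 1 knot = 0.51444444 m/s, so 23.298633 m/s = 23.298633 / 0.51444444 = 45.28892 knot ≈ 45.29 knot (4 s.f.).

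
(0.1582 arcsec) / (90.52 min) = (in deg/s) 8.091e-09. Check: 1 arcsec = 4.8481368e-06 rad, so 0.1582 arcsec = 0.1582 * 4.8481368e-06 = 7.6697524e-07 rad. 1 min = 60 s, so 90.52 min = 90.52 * 60 = 5431.2 s. Combine: 7.6697524e-07 rad / 5431.2 s = 1.4121653e-10 rad/s. 1 deg/s = 0.017453293 rad/s, so 1.4121653e-10 rad/s = 1.4121653e-10 / 0.017453293 = 8.0911114e-09 deg/s ≈ 8.091e-09 deg/s (4 s.f.).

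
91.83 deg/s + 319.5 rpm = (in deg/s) 1 deg/s = 0.017453293 rad/s, so 91.83 deg/s = 91.83 * 0.017453293 = 1.6027359 rad/s. 1 rpm = 0.10471976 rad/s, so 319.5 rpm = 319.5 * 0.10471976 = 33.457962 rad/s. Sum: 1.6027359 + 33.457962 = 35.060698 rad/s. 1 deg/s = 0.017453293 rad/s, so 35.060698 rad/s = 35.060698 / 0.017453293 = 2008.83 deg/s ≈ 2009 deg/s (4 s.f.). Final answer: 2009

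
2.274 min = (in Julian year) 4.324e-06. Check: 1 min = 60 s, so 2.274 min = 2.274 * 60 = 136.44 s. 1 Julian year = 31557600 s, so 136.44 s = 136.44 / 31557600 = 4.3235227e-06 Julian year ≈ 4.324e-06 Julian year (4 s.f.).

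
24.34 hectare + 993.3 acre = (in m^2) 4.263e+06. Check: 1 hectare = 10000 m^2, so 24.34 hectare = 24.34 * 10000 = 243400 m^2. 1 acre = 4046.8564 m^2, so 993.3 acre = 993.3 * 4046.8564 = 4019742.5 m^2. Sum: 243400 + 4019742.5 = 4263142.5 m^2. Result: 4263142.5 m^2 ≈ 4.263e+06 m^2 (4 s.f.).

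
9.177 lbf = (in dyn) 4.082e+06. Check: 1 lbf = 4.4482216 N, so 9.177 lbf = 9.177 * 4.4482216 = 40.82133 N. 1 dyn = 1e-05 N, so 40.82133 N = 40.82133 / 1e-05 = 4082133 dyn ≈ 4.082e+06 dyn (4 s.f.).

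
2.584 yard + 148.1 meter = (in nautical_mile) 1 yard = 0.9144 m, so 2.584 yard = 2.584 * 0.9144 = 2.3628096 m. 148.1 meter = 148.1 m. Sum: 2.3628096 + 148.1 = 150.46281 m. 1 nautical_mile = 1852 m, so 150.46281 m = 150.46281 / 1852 = 0.081243418 nautical_mile ≈ 0.08124 nautical_mile (4 s.f.). Final answer: 0.08124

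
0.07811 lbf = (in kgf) 1 lbf = 4.4482216 N, so 0.07811 lbf = 0.07811 * 4.4482216 = 0.34745059 N. 1 kgf = 9.80665 N, so 0.34745059 N = 0.34745059 / 9.80665 = 0.0354301 kgf ≈ 0.03543 kgf (4 s.f.). Final answer: 0.03543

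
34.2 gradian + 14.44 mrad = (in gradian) 35.12. Check: 1 gradian = 0.015707963 rad, so 34.2 gradian = 34.2 * 0.015707963 = 0.53721234 rad. 1 mrad = 0.001 rad, so 14.44 mrad = 14.44 * 0.001 = 0.01444 rad. Sum: 0.53721234 + 0.01444 = 0.55165234 rad. 1 gradian = 0.015707963 rad, so 0.55165234 rad = 0.55165234 / 0.015707963 = 35.119279 gradian ≈ 35.12 gradian (4 s.f.).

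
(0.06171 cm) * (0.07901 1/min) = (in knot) 1.58e-06. Check: 1 cm = 0.01 m, so 0.06171 cm = 0.06171 * 0.01 = 0.0006171 m. 1 1/min = 0.016666667 Hz, so 0.07901 1/min = 0.07901 * 0.016666667 = 0.0013168333 Hz. Combine: 0.0006171 m * 0.0013168333 Hz = 8.1261785e-07 m/s. 1 knot = 0.51444444 m/s, so 8.1261785e-07 m/s = 8.1261785e-07 / 0.51444444 = 1.5796027e-06 knot ≈ 1.58e-06 knot (4 s.f.).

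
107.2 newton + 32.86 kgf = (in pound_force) 107.2 newton = 107.2 N. 1 kgf = 9.80665 N, so 32.86 kgf = 32.86 * 9.80665 = 322.24652 N. Sum: 107.2 + 322.24652 = 429.44652 N. 1 pound_force = 4.4482216 N, so 429.44652 N = 429.44652 / 4.4482216 = 96.543418 pound_force ≈ 96.54 pound_force (4 s.f.). Final answer: 96.54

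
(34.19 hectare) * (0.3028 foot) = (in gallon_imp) 1 hectare = 10000 m^2, so 34.19 hectare = 34.19 * 10000 = 341900 m^2. 1 foot = 0.3048 m, so 0.3028 foot = 0.3028 * 0.3048 = 0.09229344 m. Combine: 341900 m^2 * 0.09229344 m = 31555.127 m^3. 1 gallon_imp = 0.00454609 m^3, so 31555.127 m^3 = 31555.127 / 0.00454609 = 6941157.6 gallon_imp ≈ 6.941e+06 gallon_imp (4 s.f.). Final answer: 6.941e+06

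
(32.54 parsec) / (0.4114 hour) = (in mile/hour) 1.517e+15. Check: 1 parsec = 3.0856776e+16 m, so 32.54 parsec = 32.54 * 3.0856776e+16 = 1.0040795e+18 m. 1 hour = 3600 s, so 0.4114 hour = 0.4114 * 3600 = 1481.04 s. Combine: 1.0040795e+18 m / 1481.04 s = 6.7795568e+14 m/s. 1 mile/hour = 0.44704 m/s, so 6.7795568e+14 m/s = 6.7795568e+14 / 0.44704 = 1.5165437e+15 mile/hour ≈ 1.517e+15 mile/hour (4 s.f.).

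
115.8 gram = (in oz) 1 gram = 0.001 kg, so 115.8 gram = 115.8 * 0.001 = 0.1158 kg. 1 oz = 0.028349523 kg, so 0.1158 kg = 0.1158 / 0.028349523 = 4.0847248 oz ≈ 4.085 oz (4 s.f.). Final answer: 4.085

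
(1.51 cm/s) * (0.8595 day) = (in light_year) 1.185e-13. Check: 1 cm/s = 0.01 m/s, so 1.51 cm/s = 1.51 * 0.01 = 0.0151 m/s. 1 day = 86400 s, so 0.8595 day = 0.8595 * 86400 = 74260.8 s. Combine: 0.0151 m/s * 74260.8 s = 1121.3381 m. 1 light_year = 9.4607305e+15 m, so 1121.3381 m = 1121.3381 / 9.4607305e+15 = 1.1852553e-13 light_year ≈ 1.185e-13 light_year (4 s.f.).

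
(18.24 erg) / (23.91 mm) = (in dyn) 1 erg = 1e-07 J, so 18.24 erg = 18.24 * 1e-07 = 1.824e-06 J. 1 mm = 0.001 m, so 23.91 mm = 23.91 * 0.001 = 0.02391 m. Combine: 1.824e-06 J / 0.02391 m = 7.6286073e-05 N. 1 dyn = 1e-05 N, so 7.6286073e-05 N = 7.6286073e-05 / 1e-05 = 7.6286073 dyn ≈ 7.629 dyn (4 s.f.). Final answer: 7.629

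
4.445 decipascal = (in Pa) 0.4445. Check: 1 decipascal = 0.1 Pa, so 4.445 decipascal = 4.445 * 0.1 = 0.4445 Pa. Result: 0.4445 Pa.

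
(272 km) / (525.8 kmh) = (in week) 0.003079. Check: 1 km = 1000 m, so 272 km = 272 * 1000 = 272000 m. 1 kmh = 0.27777778 m/s, so 525.8 kmh = 525.8 * 0.27777778 = 146.05556 m/s. Combine: 272000 m / 146.05556 m/s = 1862.3051 s. 1 week = 604800 s, so 1862.3051 s = 1862.3051 / 604800 = 0.0030792081 week ≈ 0.003079 week (4 s.f.).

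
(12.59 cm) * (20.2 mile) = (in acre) 1.011. Check: 1 cm = 0.01 m, so 12.59 cm = 12.59 * 0.01 = 0.1259 m. 1 mile = 1609.344 m, so 20.2 mile = 20.2 * 1609.344 = 32508.749 m. Combine: 0.1259 m * 32508.749 m = 4092.8515 m^2. 1 acre = 4046.8564 m^2, so 4092.8515 m^2 = 4092.8515 / 4046.8564 = 1.0113656 acre ≈ 1.011 acre (4 s.f.).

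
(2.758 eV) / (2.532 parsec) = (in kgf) 1 eV = 1.6021766e-19 J, so 2.758 eV = 2.758 * 1.6021766e-19 = 4.4188032e-19 J. 1 parsec = 3.0856776e+16 m, so 2.532 parsec = 2.532 * 3.0856776e+16 = 7.8129356e+16 m. Combine: 4.4188032e-19 J / 7.8129356e+16 m = 5.6557527e-36 N. 1 kgf = 9.80665 N, so 5.6557527e-36 N = 5.6557527e-36 / 9.80665 = 5.7672627e-37 kgf ≈ 5.767e-37 kgf (4 s.f.). Final answer: 5.767e-37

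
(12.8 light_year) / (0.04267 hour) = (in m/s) 1 light_year = 9.4607305e+15 m, so 12.8 light_year = 12.8 * 9.4607305e+15 = 1.2109735e+17 m. 1 hour = 3600 s, so 0.04267 hour = 0.04267 * 3600 = 153.612 s. Combine: 1.2109735e+17 m / 153.612 s = 7.8833262e+14 m/s. Result: 7.8833262e+14 m/s ≈ 7.883e+14 m/s (4 s.f.). Final answer: 7.883e+14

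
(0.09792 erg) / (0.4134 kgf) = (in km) 1 erg = 1e-07 J, so 0.09792 erg = 0.09792 * 1e-07 = 9.792e-09 J. 1 kgf = 9.80665 N, so 0.4134 kgf = 0.4134 * 9.80665 = 4.0540691 N. Combine: 9.792e-09 J / 4.0540691 N = 2.415351e-09 m. 1 km = 1000 m, so 2.415351e-09 m = 2.415351e-09 / 1000 = 2.415351e-12 km ≈ 2.415e-12 km (4 s.f.). Final answer: 2.415e-12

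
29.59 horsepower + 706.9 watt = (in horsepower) 1 horsepower = 745.69987 W, so 29.59 horsepower = 29.59 * 745.69987 = 22065.259 W. 706.9 watt = 706.9 W. Sum: 22065.259 + 706.9 = 22772.159 W. 1 horsepower = 745.69987 W, so 22772.159 W = 22772.159 / 745.69987 = 30.537969 horsepower ≈ 30.54 horsepower (4 s.f.). Final answer: 30.54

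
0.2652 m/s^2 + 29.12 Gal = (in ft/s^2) 1.825. Check: 0.2652 m/s^2 is already in m/s^2. 1 Gal = 0.01 m/s^2, so 29.12 Gal = 29.12 * 0.01 = 0.2912 m/s^2. Sum: 0.2652 + 0.2912 = 0.5564 m/s^2. 1 ft/s^2 = 0.3048 m/s^2, so 0.5564 m/s^2 = 0.5564 / 0.3048 = 1.8254593 ft/s^2 ≈ 1.825 ft/s^2 (4 s.f.).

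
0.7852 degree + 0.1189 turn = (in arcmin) 2615. Check: 1 degree = 0.017453293 rad, so 0.7852 degree = 0.7852 * 0.017453293 = 0.013704325 rad. 1 turn = 6.2831853 rad, so 0.1189 turn = 0.1189 * 6.2831853 = 0.74707073 rad. Sum: 0.013704325 + 0.74707073 = 0.76077506 rad. 1 arcmin = 0.00029088821 rad, so 0.76077506 rad = 0.76077506 / 0.00029088821 = 2615.352 arcmin ≈ 2615 arcmin (4 s.f.).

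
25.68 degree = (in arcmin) 1 degree = 0.017453293 rad, so 25.68 degree = 25.68 * 0.017453293 = 0.44820055 rad. 1 arcmin = 0.00029088821 rad, so 0.44820055 rad = 0.44820055 / 0.00029088821 = 1540.8 arcmin ≈ 1541 arcmin (4 s.f.). Final answer: 1541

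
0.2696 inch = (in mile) 4.255e-06. Check: 1 inch = 0.0254 m, so 0.2696 inch = 0.2696 * 0.0254 = 0.00684784 m. 1 mile = 1609.344 m, so 0.00684784 m = 0.00684784 / 1609.344 = 4.2550505e-06 mile ≈ 4.255e-06 mile (4 s.f.).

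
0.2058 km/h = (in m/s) 1 km/h = 0.27777778 m/s, so 0.2058 km/h = 0.2058 * 0.27777778 = 0.057166667 m/s. Result: 0.057166667 m/s ≈ 0.05717 m/s (4 s.f.). Final answer: 0.05717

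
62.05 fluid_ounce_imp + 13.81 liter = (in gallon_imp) 1 fluid_ounce_imp = 2.8413063e-05 m^3, so 62.05 fluid_ounce_imp = 62.05 * 2.8413063e-05 = 0.0017630305 m^3. 1 liter = 0.001 m^3, so 13.81 liter = 13.81 * 0.001 = 0.01381 m^3. Sum: 0.0017630305 + 0.01381 = 0.015573031 m^3. 1 gallon_imp = 0.00454609 m^3, so 0.015573031 m^3 = 0.015573031 / 0.00454609 = 3.4255878 gallon_imp ≈ 3.426 gallon_imp (4 s.f.). Final answer: 3.426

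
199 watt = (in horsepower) 0.2669. Check: 199 watt = 199 W. 1 horsepower = 745.69987 W, so 199 W = 199 / 745.69987 = 0.2668634 horsepower ≈ 0.2669 horsepower (4 s.f.).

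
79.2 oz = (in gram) 1 oz = 0.028349523 kg, so 79.2 oz = 79.2 * 0.028349523 = 2.2452822 kg. 1 gram = 0.001 kg, so 2.2452822 kg = 2.2452822 / 0.001 = 2245.2822 gram ≈ 2245 gram (4 s.f.). Final answer: 2245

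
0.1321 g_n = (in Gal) 1 g_n = 9.80665 m/s^2, so 0.1321 g_n = 0.1321 * 9.80665 = 1.2954585 m/s^2. 1 Gal = 0.01 m/s^2, so 1.2954585 m/s^2 = 1.2954585 / 0.01 = 129.54585 Gal ≈ 129.5 Gal (4 s.f.). Final answer: 129.5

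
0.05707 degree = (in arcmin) 3.424. Check: 1 degree = 0.017453293 rad, so 0.05707 degree = 0.05707 * 0.017453293 = 0.0009960594 rad. 1 arcmin = 0.00029088821 rad, so 0.0009960594 rad = 0.0009960594 / 0.00029088821 = 3.4242 arcmin ≈ 3.424 arcmin (4 s.f.).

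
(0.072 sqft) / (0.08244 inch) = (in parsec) 1 sqft = 0.09290304 m^2, so 0.072 sqft = 0.072 * 0.09290304 = 0.0066890189 m^2. 1 inch = 0.0254 m, so 0.08244 inch = 0.08244 * 0.0254 = 0.002093976 m. Combine: 0.0066890189 m^2 / 0.002093976 m = 3.1944105 m. 1 parsec = 3.0856776e+16 m, so 3.1944105 m = 3.1944105 / 3.0856776e+16 = 1.0352379e-16 parsec ≈ 1.035e-16 parsec (4 s.f.). Final answer: 1.035e-16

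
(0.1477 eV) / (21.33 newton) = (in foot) 1 eV = 1.6021766e-19 J, so 0.1477 eV = 0.1477 * 1.6021766e-19 = 2.3664149e-20 J. 21.33 newton = 21.33 N. Combine: 2.3664149e-20 J / 21.33 N = 1.1094303e-21 m. 1 foot = 0.3048 m, so 1.1094303e-21 m = 1.1094303e-21 / 0.3048 = 3.6398633e-21 foot ≈ 3.64e-21 foot (4 s.f.). Final answer: 3.64e-21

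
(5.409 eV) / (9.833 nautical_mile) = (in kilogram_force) 4.853e-24. Check: 1 eV = 1.6021766e-19 J, so 5.409 eV = 5.409 * 1.6021766e-19 = 8.6661734e-19 J. 1 nautical_mile = 1852 m, so 9.833 nautical_mile = 9.833 * 1852 = 18210.716 m. Combine: 8.6661734e-19 J / 18210.716 m = 4.7588318e-23 N. 1 kilogram_force = 9.80665 N, so 4.7588318e-23 N = 4.7588318e-23 / 9.80665 = 4.8526579e-24 kilogram_force ≈ 4.853e-24 kilogram_force (4 s.f.).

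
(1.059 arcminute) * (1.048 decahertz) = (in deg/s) 0.185. Check: 1 arcminute = 0.00029088821 rad, so 1.059 arcminute = 1.059 * 0.00029088821 = 0.00030805061 rad. 1 decahertz = 10 Hz, so 1.048 decahertz = 1.048 * 10 = 10.48 Hz. Combine: 0.00030805061 rad * 10.48 Hz = 0.0032283704 rad/s. 1 deg/s = 0.017453293 rad/s, so 0.0032283704 rad/s = 0.0032283704 / 0.017453293 = 0.184972 deg/s ≈ 0.185 deg/s (4 s.f.).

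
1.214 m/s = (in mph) 2.716. Check: 1 mph = 0.44704 m/s, so 1.214 m/s = 1.214 / 0.44704 = 2.7156407 mph ≈ 2.716 mph (4 s.f.).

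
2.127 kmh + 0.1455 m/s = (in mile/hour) 1 kmh = 0.27777778 m/s, so 2.127 kmh = 2.127 * 0.27777778 = 0.59083333 m/s. 0.1455 m/s is already in m/s. Sum: 0.59083333 + 0.1455 = 0.73633333 m/s. 1 mile/hour = 0.44704 m/s, so 0.73633333 m/s = 0.73633333 / 0.44704 = 1.6471308 mile/hour ≈ 1.647 mile/hour (4 s.f.). Final answer: 1.647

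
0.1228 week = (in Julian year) 1 week = 604800 s, so 0.1228 week = 0.1228 * 604800 = 74269.44 s. 1 Julian year = 31557600 s, so 74269.44 s = 74269.44 / 31557600 = 0.0023534565 Julian year ≈ 0.002353 Julian year (4 s.f.). Final answer: 0.002353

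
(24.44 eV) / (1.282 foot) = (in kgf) 1.022e-18. Check: 1 eV = 1.6021766e-19 J, so 24.44 eV = 24.44 * 1.6021766e-19 = 3.9157197e-18 J. 1 foot = 0.3048 m, so 1.282 foot = 1.282 * 0.3048 = 0.3907536 m. Combine: 3.9157197e-18 J / 0.3907536 m = 1.0020943e-17 N. 1 kgf = 9.80665 N, so 1.0020943e-17 N = 1.0020943e-17 / 9.80665 = 1.0218518e-18 kgf ≈ 1.022e-18 kgf (4 s.f.).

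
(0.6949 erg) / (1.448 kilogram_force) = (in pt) 1.387e-05. Check: 1 erg = 1e-07 J, so 0.6949 erg = 0.6949 * 1e-07 = 6.949e-08 J. 1 kilogram_force = 9.80665 N, so 1.448 kilogram_force = 1.448 * 9.80665 = 14.200029 N. Combine: 6.949e-08 J / 14.200029 N = 4.8936519e-09 m. 1 pt = 0.00035277778 m, so 4.8936519e-09 m = 4.8936519e-09 / 0.00035277778 = 1.3871769e-05 pt ≈ 1.387e-05 pt (4 s.f.).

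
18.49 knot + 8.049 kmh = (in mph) 1 knot = 0.51444444 m/s, so 18.49 knot = 18.49 * 0.51444444 = 9.5120778 m/s. 1 kmh = 0.27777778 m/s, so 8.049 kmh = 8.049 * 0.27777778 = 2.2358333 m/s. Sum: 9.5120778 + 2.2358333 = 11.747911 m/s. 1 mph = 0.44704 m/s, so 11.747911 m/s = 11.747911 / 0.44704 = 26.279329 mph ≈ 26.28 mph (4 s.f.). Final answer: 26.28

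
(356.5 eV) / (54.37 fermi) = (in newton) 1 eV = 1.6021766e-19 J, so 356.5 eV = 356.5 * 1.6021766e-19 = 5.7117597e-17 J. 1 fermi = 1e-15 m, so 54.37 fermi = 54.37 * 1e-15 = 5.437e-14 m. Combine: 5.7117597e-17 J / 5.437e-14 m = 0.0010505352 N. 0.0010505352 N = 0.0010505352 newton ≈ 0.001051 newton (4 s.f.). Final answer: 0.001051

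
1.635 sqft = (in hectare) 1.519e-05. Check: 1 sqft = 0.09290304 m^2, so 1.635 sqft = 1.635 * 0.09290304 = 0.15189647 m^2. 1 hectare = 10000 m^2, so 0.15189647 m^2 = 0.15189647 / 10000 = 1.5189647e-05 hectare ≈ 1.519e-05 hectare (4 s.f.).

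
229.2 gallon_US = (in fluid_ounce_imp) 1 gallon_US = 0.0037854118 m^3, so 229.2 gallon_US = 229.2 * 0.0037854118 = 0.86761638 m^3. 1 fluid_ounce_imp = 2.8413063e-05 m^3, so 0.86761638 m^3 = 0.86761638 / 2.8413063e-05 = 30535.828 fluid_ounce_imp ≈ 3.054e+04 fluid_ounce_imp (4 s.f.). Final answer: 3.054e+04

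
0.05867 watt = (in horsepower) 7.868e-05. Check: 0.05867 watt = 0.05867 W. 1 horsepower = 745.69987 W, so 0.05867 W = 0.05867 / 745.69987 = 7.8677766e-05 horsepower ≈ 7.868e-05 horsepower (4 s.f.).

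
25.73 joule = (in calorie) 25.73 joule = 25.73 J. 1 calorie = 4.184 J, so 25.73 J = 25.73 / 4.184 = 6.1496176 calorie ≈ 6.15 calorie (4 s.f.). Final answer: 6.15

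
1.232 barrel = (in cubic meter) 1 barrel = 0.15898729 m^3, so 1.232 barrel = 1.232 * 0.15898729 = 0.19587235 m^3. 0.19587235 m^3 = 0.19587235 cubic meter ≈ 0.1959 cubic meter (4 s.f.). Final answer: 0.1959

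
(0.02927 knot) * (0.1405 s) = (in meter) 1 knot = 0.51444444 m/s, so 0.02927 knot = 0.02927 * 0.51444444 = 0.015057789 m/s. 0.1405 s is already in s. Combine: 0.015057789 m/s * 0.1405 s = 0.0021156193 m. 0.0021156193 m = 0.0021156193 meter ≈ 0.002116 meter (4 s.f.). Final answer: 0.002116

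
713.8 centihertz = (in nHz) 1 centihertz = 0.01 Hz, so 713.8 centihertz = 713.8 * 0.01 = 7.138 Hz. 1 nHz = 1e-09 Hz, so 7.138 Hz = 7.138 / 1e-09 = 7.138e+09 nHz. Final answer: 7.138e+09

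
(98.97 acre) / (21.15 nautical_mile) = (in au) 1 acre = 4046.8564 m^2, so 98.97 acre = 98.97 * 4046.8564 = 400517.38 m^2. 1 nautical_mile = 1852 m, so 21.15 nautical_mile = 21.15 * 1852 = 39169.8 m. Combine: 400517.38 m^2 / 39169.8 m = 10.225158 m. 1 au = 1.4959787e+11 m, so 10.225158 m = 10.225158 / 1.4959787e+11 = 6.8350957e-11 au ≈ 6.835e-11 au (4 s.f.). Final answer: 6.835e-11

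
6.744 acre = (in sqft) 1 acre = 4046.8564 m^2, so 6.744 acre = 6.744 * 4046.8564 = 27292 m^2. 1 sqft = 0.09290304 m^2, so 27292 m^2 = 27292 / 0.09290304 = 293768.64 sqft ≈ 2.938e+05 sqft (4 s.f.). Final answer: 2.938e+05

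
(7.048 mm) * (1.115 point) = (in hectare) 2.772e-10. Check: 1 mm = 0.001 m, so 7.048 mm = 7.048 * 0.001 = 0.007048 m. 1 point = 0.00035277778 m, so 1.115 point = 1.115 * 0.00035277778 = 0.00039334722 m. Combine: 0.007048 m * 0.00039334722 m = 2.7723112e-06 m^2. 1 hectare = 10000 m^2, so 2.7723112e-06 m^2 = 2.7723112e-06 / 10000 = 2.7723112e-10 hectare ≈ 2.772e-10 hectare (4 s.f.).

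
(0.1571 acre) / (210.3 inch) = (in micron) 1 acre = 4046.8564 m^2, so 0.1571 acre = 0.1571 * 4046.8564 = 635.76114 m^2. 1 inch = 0.0254 m, so 210.3 inch = 210.3 * 0.0254 = 5.34162 m. Combine: 635.76114 m^2 / 5.34162 m = 119.02029 m. 1 micron = 1e-06 m, so 119.02029 m = 119.02029 / 1e-06 = 1.1902029e+08 micron ≈ 1.19e+08 micron (4 s.f.). Final answer: 1.19e+08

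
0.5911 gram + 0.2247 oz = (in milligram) 1 gram = 0.001 kg, so 0.5911 gram = 0.5911 * 0.001 = 0.0005911 kg. 1 oz = 0.028349523 kg, so 0.2247 oz = 0.2247 * 0.028349523 = 0.0063701378 kg. Sum: 0.0005911 + 0.0063701378 = 0.0069612378 kg. 1 milligram = 1e-06 kg, so 0.0069612378 kg = 0.0069612378 / 1e-06 = 6961.2378 milligram ≈ 6961 milligram (4 s.f.). Final answer: 6961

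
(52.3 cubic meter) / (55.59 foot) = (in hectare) 0.0003087. Check: 52.3 cubic meter = 52.3 m^3. 1 foot = 0.3048 m, so 55.59 foot = 55.59 * 0.3048 = 16.943832 m. Combine: 52.3 m^3 / 16.943832 m = 3.0866689 m^2. 1 hectare = 10000 m^2, so 3.0866689 m^2 = 3.0866689 / 10000 = 0.00030866689 hectare ≈ 0.0003087 hectare (4 s.f.).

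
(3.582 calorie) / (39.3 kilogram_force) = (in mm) 38.89. Check: 1 calorie = 4.184 J, so 3.582 calorie = 3.582 * 4.184 = 14.987088 J. 1 kilogram_force = 9.80665 N, so 39.3 kilogram_force = 39.3 * 9.80665 = 385.40134 N. Combine: 14.987088 J / 385.40134 N = 0.038886963 m. 1 mm = 0.001 m, so 0.038886963 m = 0.038886963 / 0.001 = 38.886963 mm ≈ 38.89 mm (4 s.f.).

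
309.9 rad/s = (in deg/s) 1 deg/s = 0.017453293 rad/s, so 309.9 rad/s = 309.9 / 0.017453293 = 17755.962 deg/s ≈ 1.776e+04 deg/s (4 s.f.). Final answer: 1.776e+04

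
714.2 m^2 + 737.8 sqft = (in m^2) 782.7. Check: 714.2 m^2 is already in m^2. 1 sqft = 0.09290304 m^2, so 737.8 sqft = 737.8 * 0.09290304 = 68.543863 m^2. Sum: 714.2 + 68.543863 = 782.74386 m^2. Result: 782.74386 m^2 ≈ 782.7 m^2 (4 s.f.).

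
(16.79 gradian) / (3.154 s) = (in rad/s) 1 gradian = 0.015707963 rad, so 16.79 gradian = 16.79 * 0.015707963 = 0.2637367 rad. 3.154 s is already in s. Combine: 0.2637367 rad / 3.154 s = 0.083619754 rad/s. Result: 0.083619754 rad/s ≈ 0.08362 rad/s (4 s.f.). Final answer: 0.08362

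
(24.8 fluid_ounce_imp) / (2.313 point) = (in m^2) 0.8636. Check: 1 fluid_ounce_imp = 2.8413063e-05 m^3, so 24.8 fluid_ounce_imp = 24.8 * 2.8413063e-05 = 0.00070464395 m^3. 1 point = 0.00035277778 m, so 2.313 point = 2.313 * 0.00035277778 = 0.000815975 m. Combine: 0.00070464395 m^3 / 0.000815975 m = 0.86356071 m^2. Result: 0.86356071 m^2 ≈ 0.8636 m^2 (4 s.f.).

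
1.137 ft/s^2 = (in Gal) 34.66. Check: 1 ft/s^2 = 0.3048 m/s^2, so 1.137 ft/s^2 = 1.137 * 0.3048 = 0.3465576 m/s^2. 1 Gal = 0.01 m/s^2, so 0.3465576 m/s^2 = 0.3465576 / 0.01 = 34.65576 Gal ≈ 34.66 Gal (4 s.f.).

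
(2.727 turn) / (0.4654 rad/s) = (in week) 1 turn = 6.2831853 rad, so 2.727 turn = 2.727 * 6.2831853 = 17.134246 rad. 0.4654 rad/s is already in rad/s. Combine: 17.134246 rad / 0.4654 rad/s = 36.816172 s. 1 week = 604800 s, so 36.816172 s = 36.816172 / 604800 = 6.08733e-05 week ≈ 6.087e-05 week (4 s.f.). Final answer: 6.087e-05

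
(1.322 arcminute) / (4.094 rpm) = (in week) 1.483e-09. Check: 1 arcminute = 0.00029088821 rad, so 1.322 arcminute = 1.322 * 0.00029088821 = 0.00038455421 rad. 1 rpm = 0.10471976 rad/s, so 4.094 rpm = 4.094 * 0.10471976 = 0.42872268 rad/s. Combine: 0.00038455421 rad / 0.42872268 rad/s = 0.00089697661 s. 1 week = 604800 s, so 0.00089697661 s = 0.00089697661 / 604800 = 1.4830962e-09 week ≈ 1.483e-09 week (4 s.f.).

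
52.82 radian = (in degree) 52.82 radian = 52.82 rad. 1 degree = 0.017453293 rad, so 52.82 rad = 52.82 / 0.017453293 = 3026.3631 degree ≈ 3026 degree (4 s.f.). Final answer: 3026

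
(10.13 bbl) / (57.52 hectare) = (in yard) 1 bbl = 0.15898729 m^3, so 10.13 bbl = 10.13 * 0.15898729 = 1.6105413 m^3. 1 hectare = 10000 m^2, so 57.52 hectare = 57.52 * 10000 = 575200 m^2. Combine: 1.6105413 m^3 / 575200 m^2 = 2.7999675e-06 m. 1 yard = 0.9144 m, so 2.7999675e-06 m = 2.7999675e-06 / 0.9144 = 3.0620817e-06 yard ≈ 3.062e-06 yard (4 s.f.). Final answer: 3.062e-06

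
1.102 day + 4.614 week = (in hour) 801.6. Check: 1 day = 86400 s, so 1.102 day = 1.102 * 86400 = 95212.8 s. 1 week = 604800 s, so 4.614 week = 4.614 * 604800 = 2790547.2 s. Sum: 95212.8 + 2790547.2 = 2885760 s. 1 hour = 3600 s, so 2885760 s = 2885760 / 3600 = 801.6 hour.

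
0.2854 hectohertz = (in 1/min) 1 hectohertz = 100 Hz, so 0.2854 hectohertz = 0.2854 * 100 = 28.54 Hz. 1 1/min = 0.016666667 Hz, so 28.54 Hz = 28.54 / 0.016666667 = 1712.4 1/min ≈ 1712 1/min (4 s.f.). Final answer: 1712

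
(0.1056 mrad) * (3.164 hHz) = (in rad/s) 1 mrad = 0.001 rad, so 0.1056 mrad = 0.1056 * 0.001 = 0.0001056 rad. 1 hHz = 100 Hz, so 3.164 hHz = 3.164 * 100 = 316.4 Hz. Combine: 0.0001056 rad * 316.4 Hz = 0.03341184 rad/s. Result: 0.03341184 rad/s ≈ 0.03341 rad/s (4 s.f.). Final answer: 0.03341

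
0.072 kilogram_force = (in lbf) 0.1587. Check: 1 kilogram_force = 9.80665 N, so 0.072 kilogram_force = 0.072 * 9.80665 = 0.7060788 N. 1 lbf = 4.4482216 N, so 0.7060788 N = 0.7060788 / 4.4482216 = 0.15873283 lbf ≈ 0.1587 lbf (4 s.f.).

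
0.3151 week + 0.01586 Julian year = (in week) 1.143. Check: 1 week = 604800 s, so 0.3151 week = 0.3151 * 604800 = 190572.48 s. 1 Julian year = 31557600 s, so 0.01586 Julian year = 0.01586 * 31557600 = 500503.54 s. Sum: 190572.48 + 500503.54 = 691076.02 s. 1 week = 604800 s, so 691076.02 s = 691076.02 / 604800 = 1.1426521 week ≈ 1.143 week (4 s.f.).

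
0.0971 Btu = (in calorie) 24.49. Check: 1 Btu = 1055.0559 J, so 0.0971 Btu = 0.0971 * 1055.0559 = 102.44592 J. 1 calorie = 4.184 J, so 102.44592 J = 102.44592 / 4.184 = 24.485163 calorie ≈ 24.49 calorie (4 s.f.).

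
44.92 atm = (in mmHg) 1 atm = 101325 Pa, so 44.92 atm = 44.92 * 101325 = 4551519 Pa. 1 mmHg = 133.32237 Pa, so 4551519 Pa = 4551519 / 133.32237 = 34139.2 mmHg ≈ 3.414e+04 mmHg (4 s.f.). Final answer: 3.414e+04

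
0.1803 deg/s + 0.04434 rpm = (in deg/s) 0.4463. Check: 1 deg/s = 0.017453293 rad/s, so 0.1803 deg/s = 0.1803 * 0.017453293 = 0.0031468286 rad/s. 1 rpm = 0.10471976 rad/s, so 0.04434 rpm = 0.04434 * 0.10471976 = 0.0046432739 rad/s. Sum: 0.0031468286 + 0.0046432739 = 0.0077901026 rad/s. 1 deg/s = 0.017453293 rad/s, so 0.0077901026 rad/s = 0.0077901026 / 0.017453293 = 0.44634 deg/s ≈ 0.4463 deg/s (4 s.f.).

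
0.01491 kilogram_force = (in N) 1 kilogram_force = 9.80665 N, so 0.01491 kilogram_force = 0.01491 * 9.80665 = 0.14621715 N. Result: 0.14621715 N ≈ 0.1462 N (4 s.f.). Final answer: 0.1462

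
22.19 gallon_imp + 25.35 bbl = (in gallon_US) 1 gallon_imp = 0.00454609 m^3, so 22.19 gallon_imp = 22.19 * 0.00454609 = 0.10087774 m^3. 1 bbl = 0.15898729 m^3, so 25.35 bbl = 25.35 * 0.15898729 = 4.0303279 m^3. Sum: 0.10087774 + 4.0303279 = 4.1312057 m^3. 1 gallon_US = 0.0037854118 m^3, so 4.1312057 m^3 = 4.1312057 / 0.0037854118 = 1091.3491 gallon_US ≈ 1091 gallon_US (4 s.f.). Final answer: 1091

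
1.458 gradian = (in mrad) 1 gradian = 0.015707963 rad, so 1.458 gradian = 1.458 * 0.015707963 = 0.02290221 rad. 1 mrad = 0.001 rad, so 0.02290221 rad = 0.02290221 / 0.001 = 22.90221 mrad ≈ 22.9 mrad (4 s.f.). Final answer: 22.9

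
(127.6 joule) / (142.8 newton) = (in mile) 127.6 joule = 127.6 J. 142.8 newton = 142.8 N. Combine: 127.6 J / 142.8 N = 0.89355742 m. 1 mile = 1609.344 m, so 0.89355742 m = 0.89355742 / 1609.344 = 0.00055523084 mile ≈ 0.0005552 mile (4 s.f.). Final answer: 0.0005552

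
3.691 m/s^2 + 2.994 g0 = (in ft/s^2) 3.691 m/s^2 is already in m/s^2. 1 g0 = 9.80665 m/s^2, so 2.994 g0 = 2.994 * 9.80665 = 29.36111 m/s^2. Sum: 3.691 + 29.36111 = 33.05211 m/s^2. 1 ft/s^2 = 0.3048 m/s^2, so 33.05211 m/s^2 = 33.05211 / 0.3048 = 108.43868 ft/s^2 ≈ 108.4 ft/s^2 (4 s.f.). Final answer: 108.4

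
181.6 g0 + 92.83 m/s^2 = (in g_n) 1 g0 = 9.80665 m/s^2, so 181.6 g0 = 181.6 * 9.80665 = 1780.8876 m/s^2. 92.83 m/s^2 is already in m/s^2. Sum: 1780.8876 + 92.83 = 1873.7176 m/s^2. 1 g_n = 9.80665 m/s^2, so 1873.7176 m/s^2 = 1873.7176 / 9.80665 = 191.06603 g_n ≈ 191.1 g_n (4 s.f.). Final answer: 191.1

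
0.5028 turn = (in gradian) 1 turn = 6.2831853 rad, so 0.5028 turn = 0.5028 * 6.2831853 = 3.1591856 rad. 1 gradian = 0.015707963 rad, so 3.1591856 rad = 3.1591856 / 0.015707963 = 201.12 gradian ≈ 201.1 gradian (4 s.f.). Final answer: 201.1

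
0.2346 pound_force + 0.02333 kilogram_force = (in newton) 1.272. Check: 1 pound_force = 4.4482216 N, so 0.2346 pound_force = 0.2346 * 4.4482216 = 1.0435528 N. 1 kilogram_force = 9.80665 N, so 0.02333 kilogram_force = 0.02333 * 9.80665 = 0.22878914 N. Sum: 1.0435528 + 0.22878914 = 1.2723419 N. 1.2723419 N = 1.2723419 newton ≈ 1.272 newton (4 s.f.).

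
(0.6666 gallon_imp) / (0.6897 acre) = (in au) 1 gallon_imp = 0.00454609 m^3, so 0.6666 gallon_imp = 0.6666 * 0.00454609 = 0.0030304236 m^3. 1 acre = 4046.8564 m^2, so 0.6897 acre = 0.6897 * 4046.8564 = 2791.1169 m^2. Combine: 0.0030304236 m^3 / 2791.1169 m^2 = 1.0857387e-06 m. 1 au = 1.4959787e+11 m, so 1.0857387e-06 m = 1.0857387e-06 / 1.4959787e+11 = 7.2577149e-18 au ≈ 7.258e-18 au (4 s.f.). Final answer: 7.258e-18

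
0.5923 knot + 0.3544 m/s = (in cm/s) 1 knot = 0.51444444 m/s, so 0.5923 knot = 0.5923 * 0.51444444 = 0.30470544 m/s. 0.3544 m/s is already in m/s. Sum: 0.30470544 + 0.3544 = 0.65910544 m/s. 1 cm/s = 0.01 m/s, so 0.65910544 m/s = 0.65910544 / 0.01 = 65.910544 cm/s ≈ 65.91 cm/s (4 s.f.). Final answer: 65.91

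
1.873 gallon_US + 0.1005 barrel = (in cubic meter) 1 gallon_US = 0.0037854118 m^3, so 1.873 gallon_US = 1.873 * 0.0037854118 = 0.0070900763 m^3. 1 barrel = 0.15898729 m^3, so 0.1005 barrel = 0.1005 * 0.15898729 = 0.015978223 m^3. Sum: 0.0070900763 + 0.015978223 = 0.023068299 m^3. 0.023068299 m^3 = 0.023068299 cubic meter ≈ 0.02307 cubic meter (4 s.f.). Final answer: 0.02307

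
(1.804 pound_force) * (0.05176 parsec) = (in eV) 7.999e+34. Check: 1 pound_force = 4.4482216 N, so 1.804 pound_force = 1.804 * 4.4482216 = 8.0245918 N. 1 parsec = 3.0856776e+16 m, so 0.05176 parsec = 0.05176 * 3.0856776e+16 = 1.5971467e+15 m. Combine: 8.0245918 N * 1.5971467e+15 m = 1.281645e+16 J. 1 eV = 1.6021766e-19 J, so 1.281645e+16 J = 1.281645e+16 / 1.6021766e-19 = 7.9993992e+34 eV ≈ 7.999e+34 eV (4 s.f.).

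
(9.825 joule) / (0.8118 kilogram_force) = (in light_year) 1.304e-16. Check: 9.825 joule = 9.825 J. 1 kilogram_force = 9.80665 N, so 0.8118 kilogram_force = 0.8118 * 9.80665 = 7.9610385 N. Combine: 9.825 J / 7.9610385 N = 1.2341355 m. 1 light_year = 9.4607305e+15 m, so 1.2341355 m = 1.2341355 / 9.4607305e+15 = 1.3044822e-16 light_year ≈ 1.304e-16 light_year (4 s.f.).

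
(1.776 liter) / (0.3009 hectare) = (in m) 1 liter = 0.001 m^3, so 1.776 liter = 1.776 * 0.001 = 0.001776 m^3. 1 hectare = 10000 m^2, so 0.3009 hectare = 0.3009 * 10000 = 3009 m^2. Combine: 0.001776 m^3 / 3009 m^2 = 5.9022931e-07 m. Result: 5.9022931e-07 m ≈ 5.902e-07 m (4 s.f.). Final answer: 5.902e-07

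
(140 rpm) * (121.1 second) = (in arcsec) 1 rpm = 0.10471976 rad/s, so 140 rpm = 140 * 0.10471976 = 14.660766 rad/s. 121.1 second = 121.1 s. Combine: 14.660766 rad/s * 121.1 s = 1775.4187 rad. 1 arcsec = 4.8481368e-06 rad, so 1775.4187 rad = 1775.4187 / 4.8481368e-06 = 3.662064e+08 arcsec ≈ 3.662e+08 arcsec (4 s.f.). Final answer: 3.662e+08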